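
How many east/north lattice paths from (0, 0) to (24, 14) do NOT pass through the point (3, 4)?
Number of paths = 8117228325

Total paths from (0, 0) to (24, 14): C(38, 24) = 9669554100. Paths through (3, 4): (paths (0, 0) → (3, 4)) × (paths (3, 4) → (24, 14)) = C(7, 3) · C(31, 21) = 35 · 44352165 = 1552325775. Avoidance count = 9669554100 − 1552325775 = 8117228325.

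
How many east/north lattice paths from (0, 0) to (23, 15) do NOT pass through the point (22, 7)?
Number of paths = 15457239540

Total paths from (0, 0) to (23, 15): C(38, 23) = 15471286560. Paths through (22, 7): (paths (0, 0) → (22, 7)) × (paths (22, 7) → (23, 15)) = C(29, 22) · C(9, 1) = 1560780 · 9 = 14047020. Avoidance count = 15471286560 − 14047020 = 15457239540.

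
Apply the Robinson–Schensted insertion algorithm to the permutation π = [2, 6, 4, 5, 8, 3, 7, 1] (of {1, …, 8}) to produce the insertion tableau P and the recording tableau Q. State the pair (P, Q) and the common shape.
P = [1, 3, 5, 7] / [2, 8] / [4] / [6];  Q = [1, 2, 4, 5] / [3, 7] / [6] / [8];  common shape = (4, 2, 1, 1)

Row-insert the values π_1, π_2, … into P one at a time, bumping the leftmost entry strictly greater than the inserted value down to the next row. The recording tableau Q records, in position (i, j), the step at which that cell was added to P.
  Insert 2 (step 1): P = [2];  Q = [1]
  Insert 6 (step 2): P = [2, 6];  Q = [1, 2]
  Insert 4 (step 3): P = [2, 4] / [6];  Q = [1, 2] / [3]
  Insert 5 (step 4): P = [2, 4, 5] / [6];  Q = [1, 2, 4] / [3]
  Insert 8 (step 5): P = [2, 4, 5, 8] / [6];  Q = [1, 2, 4, 5] / [3]
  Insert 3 (step 6): P = [2, 3, 5, 8] / [4] / [6];  Q = [1, 2, 4, 5] / [3] / [6]
  Insert 7 (step 7): P = [2, 3, 5, 7] / [4, 8] / [6];  Q = [1, 2, 4, 5] / [3, 7] / [6]
  Insert 1 (step 8): P = [1, 3, 5, 7] / [2, 8] / [4] / [6];  Q = [1, 2, 4, 5] / [3, 7] / [6] / [8]
Final shape: (4, 2, 1, 1).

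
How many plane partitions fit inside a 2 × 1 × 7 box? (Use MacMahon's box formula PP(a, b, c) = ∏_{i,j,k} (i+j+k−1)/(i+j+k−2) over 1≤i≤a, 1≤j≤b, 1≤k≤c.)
PP(2, 1, 7) = 36

Evaluate the triple product over i = 1..2, j = 1..1, k = 1..7. The factors are (2/1) · (3/2) · (4/3) · (5/4) · (6/5) · (7/6) · (8/7) · (3/2) · … (14 factors total). The numerators and denominators telescope so the product is an integer; carrying out the multiplication exactly gives PP(2, 1, 7) = 36.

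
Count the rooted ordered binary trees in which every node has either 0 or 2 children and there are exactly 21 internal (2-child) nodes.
C_21 = 24466267020

These full binary trees are counted by the Catalan number C_n = (1/(n + 1)) · C(2n, n). For n = 21: C_21 = (1/22) · C(42, 21) = 538257874440/22 = 24466267020.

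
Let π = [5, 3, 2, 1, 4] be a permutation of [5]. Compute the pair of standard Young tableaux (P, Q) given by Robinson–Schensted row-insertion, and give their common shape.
P = [1, 4] / [2] / [3] / [5];  Q = [1, 5] / [2] / [3] / [4];  common shape = (2, 1, 1, 1)

Row-insert the values π_1, π_2, … into P one at a time, bumping the leftmost entry strictly greater than the inserted value down to the next row. The recording tableau Q records, in position (i, j), the step at which that cell was added to P.
  Insert 5 (step 1): P = [5];  Q = [1]
  Insert 3 (step 2): P = [3] / [5];  Q = [1] / [2]
  Insert 2 (step 3): P = [2] / [3] / [5];  Q = [1] / [2] / [3]
  Insert 1 (step 4): P = [1] / [2] / [3] / [5];  Q = [1] / [2] / [3] / [4]
  Insert 4 (step 5): P = [1, 4] / [2] / [3] / [5];  Q = [1, 5] / [2] / [3] / [4]
Final shape: (2, 1, 1, 1).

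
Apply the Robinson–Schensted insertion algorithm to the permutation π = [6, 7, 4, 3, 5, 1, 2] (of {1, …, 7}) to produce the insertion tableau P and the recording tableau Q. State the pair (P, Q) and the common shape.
P = [1, 2] / [3, 5] / [4, 7] / [6];  Q = [1, 2] / [3, 5] / [4, 7] / [6];  common shape = (2, 2, 2, 1)

Row-insert the values π_1, π_2, … into P one at a time, bumping the leftmost entry strictly greater than the inserted value down to the next row. The recording tableau Q records, in position (i, j), the step at which that cell was added to P.
  Insert 6 (step 1): P = [6];  Q = [1]
  Insert 7 (step 2): P = [6, 7];  Q = [1, 2]
  Insert 4 (step 3): P = [4, 7] / [6];  Q = [1, 2] / [3]
  Insert 3 (step 4): P = [3, 7] / [4] / [6];  Q = [1, 2] / [3] / [4]
  Insert 5 (step 5): P = [3, 5] / [4, 7] / [6];  Q = [1, 2] / [3, 5] / [4]
  Insert 1 (step 6): P = [1, 5] / [3, 7] / [4] / [6];  Q = [1, 2] / [3, 5] / [4] / [6]
  Insert 2 (step 7): P = [1, 2] / [3, 5] / [4, 7] / [6];  Q = [1, 2] / [3, 5] / [4, 7] / [6]
Final shape: (2, 2, 2, 1).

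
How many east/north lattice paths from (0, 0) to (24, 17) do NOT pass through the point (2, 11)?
Number of paths = 151555094730

Total paths from (0, 0) to (24, 17): C(41, 24) = 151584480450. Paths through (2, 11): (paths (0, 0) → (2, 11)) × (paths (2, 11) → (24, 17)) = C(13, 2) · C(28, 22) = 78 · 376740 = 29385720. Avoidance count = 151584480450 − 29385720 = 151555094730.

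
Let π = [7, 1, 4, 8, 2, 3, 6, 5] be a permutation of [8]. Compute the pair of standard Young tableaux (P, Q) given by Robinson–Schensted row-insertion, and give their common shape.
P = [1, 2, 3, 5] / [4, 6] / [7, 8];  Q = [1, 3, 4, 7] / [2, 6] / [5, 8];  common shape = (4, 2, 2)

Row-insert the values π_1, π_2, … into P one at a time, bumping the leftmost entry strictly greater than the inserted value down to the next row. The recording tableau Q records, in position (i, j), the step at which that cell was added to P.
  Insert 7 (step 1): P = [7];  Q = [1]
  Insert 1 (step 2): P = [1] / [7];  Q = [1] / [2]
  Insert 4 (step 3): P = [1, 4] / [7];  Q = [1, 3] / [2]
  Insert 8 (step 4): P = [1, 4, 8] / [7];  Q = [1, 3, 4] / [2]
  Insert 2 (step 5): P = [1, 2, 8] / [4] / [7];  Q = [1, 3, 4] / [2] / [5]
  Insert 3 (step 6): P = [1, 2, 3] / [4, 8] / [7];  Q = [1, 3, 4] / [2, 6] / [5]
  Insert 6 (step 7): P = [1, 2, 3, 6] / [4, 8] / [7];  Q = [1, 3, 4, 7] / [2, 6] / [5]
  Insert 5 (step 8): P = [1, 2, 3, 5] / [4, 6] / [7, 8];  Q = [1, 3, 4, 7] / [2, 6] / [5, 8]
Final shape: (4, 2, 2).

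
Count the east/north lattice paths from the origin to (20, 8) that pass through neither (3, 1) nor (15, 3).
Number of paths = 1609785

Inclusion–exclusion. Total paths: C(28, 20) = 3108105. Through P₁: C(4, 3)·C(24, 17) = 1384416. Through P₂: C(18, 15)·C(10, 5) = 205632. Since P₁ is strictly southwest of P₂, a monotone path through both must visit P₁ then P₂; paths through both = C(4, 3)·C(14, 12)·C(10, 5) = 91728. Avoid both = 3108105 − 1384416 − 205632 + 91728 = 1609785.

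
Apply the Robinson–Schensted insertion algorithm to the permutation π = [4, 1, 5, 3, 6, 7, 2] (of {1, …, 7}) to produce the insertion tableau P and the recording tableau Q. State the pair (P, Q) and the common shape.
P = [1, 2, 6, 7] / [3, 5] / [4];  Q = [1, 3, 5, 6] / [2, 4] / [7];  common shape = (4, 2, 1)

Row-insert the values π_1, π_2, … into P one at a time, bumping the leftmost entry strictly greater than the inserted value down to the next row. The recording tableau Q records, in position (i, j), the step at which that cell was added to P.
  Insert 4 (step 1): P = [4];  Q = [1]
  Insert 1 (step 2): P = [1] / [4];  Q = [1] / [2]
  Insert 5 (step 3): P = [1, 5] / [4];  Q = [1, 3] / [2]
  Insert 3 (step 4): P = [1, 3] / [4, 5];  Q = [1, 3] / [2, 4]
  Insert 6 (step 5): P = [1, 3, 6] / [4, 5];  Q = [1, 3, 5] / [2, 4]
  Insert 7 (step 6): P = [1, 3, 6, 7] / [4, 5];  Q = [1, 3, 5, 6] / [2, 4]
  Insert 2 (step 7): P = [1, 2, 6, 7] / [3, 5] / [4];  Q = [1, 3, 5, 6] / [2, 4] / [7]
Final shape: (4, 2, 1).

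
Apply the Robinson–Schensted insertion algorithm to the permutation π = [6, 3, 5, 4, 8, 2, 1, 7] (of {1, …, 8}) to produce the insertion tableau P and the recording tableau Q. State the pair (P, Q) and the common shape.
P = [1, 4, 7] / [2, 8] / [3] / [5] / [6];  Q = [1, 3, 5] / [2, 8] / [4] / [6] / [7];  common shape = (3, 2, 1, 1, 1)

Row-insert the values π_1, π_2, … into P one at a time, bumping the leftmost entry strictly greater than the inserted value down to the next row. The recording tableau Q records, in position (i, j), the step at which that cell was added to P.
  Insert 6 (step 1): P = [6];  Q = [1]
  Insert 3 (step 2): P = [3] / [6];  Q = [1] / [2]
  Insert 5 (step 3): P = [3, 5] / [6];  Q = [1, 3] / [2]
  Insert 4 (step 4): P = [3, 4] / [5] / [6];  Q = [1, 3] / [2] / [4]
  Insert 8 (step 5): P = [3, 4, 8] / [5] / [6];  Q = [1, 3, 5] / [2] / [4]
  Insert 2 (step 6): P = [2, 4, 8] / [3] / [5] / [6];  Q = [1, 3, 5] / [2] / [4] / [6]
  Insert 1 (step 7): P = [1, 4, 8] / [2] / [3] / [5] / [6];  Q = [1, 3, 5] / [2] / [4] / [6] / [7]
  Insert 7 (step 8): P = [1, 4, 7] / [2, 8] / [3] / [5] / [6];  Q = [1, 3, 5] / [2, 8] / [4] / [6] / [7]
Final shape: (3, 2, 1, 1, 1).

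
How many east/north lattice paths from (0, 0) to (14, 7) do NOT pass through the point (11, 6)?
Number of paths = 66776

Total paths from (0, 0) to (14, 7): C(21, 14) = 116280. Paths through (11, 6): (paths (0, 0) → (11, 6)) × (paths (11, 6) → (14, 7)) = C(17, 11) · C(4, 3) = 12376 · 4 = 49504. Avoidance count = 116280 − 49504 = 66776.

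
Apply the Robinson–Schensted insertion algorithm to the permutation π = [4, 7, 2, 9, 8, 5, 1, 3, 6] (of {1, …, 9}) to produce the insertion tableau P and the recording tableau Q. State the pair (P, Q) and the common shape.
P = [1, 3, 6] / [2, 5, 8] / [4, 7] / [9];  Q = [1, 2, 4] / [3, 5, 9] / [6, 8] / [7];  common shape = (3, 3, 2, 1)

Row-insert the values π_1, π_2, … into P one at a time, bumping the leftmost entry strictly greater than the inserted value down to the next row. The recording tableau Q records, in position (i, j), the step at which that cell was added to P.
  Insert 4 (step 1): P = [4];  Q = [1]
  Insert 7 (step 2): P = [4, 7];  Q = [1, 2]
  Insert 2 (step 3): P = [2, 7] / [4];  Q = [1, 2] / [3]
  Insert 9 (step 4): P = [2, 7, 9] / [4];  Q = [1, 2, 4] / [3]
  Insert 8 (step 5): P = [2, 7, 8] / [4, 9];  Q = [1, 2, 4] / [3, 5]
  Insert 5 (step 6): P = [2, 5, 8] / [4, 7] / [9];  Q = [1, 2, 4] / [3, 5] / [6]
  Insert 1 (step 7): P = [1, 5, 8] / [2, 7] / [4] / [9];  Q = [1, 2, 4] / [3, 5] / [6] / [7]
  Insert 3 (step 8): P = [1, 3, 8] / [2, 5] / [4, 7] / [9];  Q = [1, 2, 4] / [3, 5] / [6, 8] / [7]
  Insert 6 (step 9): P = [1, 3, 6] / [2, 5, 8] / [4, 7] / [9];  Q = [1, 2, 4] / [3, 5, 9] / [6, 8] / [7]
Final shape: (3, 3, 2, 1).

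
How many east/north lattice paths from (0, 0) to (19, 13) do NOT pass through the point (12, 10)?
Number of paths = 269776080

Total paths from (0, 0) to (19, 13): C(32, 19) = 347373600. Paths through (12, 10): (paths (0, 0) → (12, 10)) × (paths (12, 10) → (19, 13)) = C(22, 12) · C(10, 7) = 646646 · 120 = 77597520. Avoidance count = 347373600 − 77597520 = 269776080.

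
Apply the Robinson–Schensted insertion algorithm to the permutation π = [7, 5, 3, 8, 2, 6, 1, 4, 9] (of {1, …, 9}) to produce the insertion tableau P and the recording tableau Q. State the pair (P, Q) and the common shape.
P = [1, 4, 9] / [2, 6] / [3, 8] / [5] / [7];  Q = [1, 4, 9] / [2, 6] / [3, 8] / [5] / [7];  common shape = (3, 2, 2, 1, 1)

Row-insert the values π_1, π_2, … into P one at a time, bumping the leftmost entry strictly greater than the inserted value down to the next row. The recording tableau Q records, in position (i, j), the step at which that cell was added to P.
  Insert 7 (step 1): P = [7];  Q = [1]
  Insert 5 (step 2): P = [5] / [7];  Q = [1] / [2]
  Insert 3 (step 3): P = [3] / [5] / [7];  Q = [1] / [2] / [3]
  Insert 8 (step 4): P = [3, 8] / [5] / [7];  Q = [1, 4] / [2] / [3]
  Insert 2 (step 5): P = [2, 8] / [3] / [5] / [7];  Q = [1, 4] / [2] / [3] / [5]
  Insert 6 (step 6): P = [2, 6] / [3, 8] / [5] / [7];  Q = [1, 4] / [2, 6] / [3] / [5]
  Insert 1 (step 7): P = [1, 6] / [2, 8] / [3] / [5] / [7];  Q = [1, 4] / [2, 6] / [3] / [5] / [7]
  Insert 4 (step 8): P = [1, 4] / [2, 6] / [3, 8] / [5] / [7];  Q = [1, 4] / [2, 6] / [3, 8] / [5] / [7]
  Insert 9 (step 9): P = [1, 4, 9] / [2, 6] / [3, 8] / [5] / [7];  Q = [1, 4, 9] / [2, 6] / [3, 8] / [5] / [7]
Final shape: (3, 2, 2, 1, 1).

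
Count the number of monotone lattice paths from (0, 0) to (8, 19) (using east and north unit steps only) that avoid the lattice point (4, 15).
Number of paths = 1948755

Total paths from (0, 0) to (8, 19): C(27, 8) = 2220075. Paths through (4, 15): (paths (0, 0) → (4, 15)) × (paths (4, 15) → (8, 19)) = C(19, 4) · C(8, 4) = 3876 · 70 = 271320. Avoidance count = 2220075 − 271320 = 1948755.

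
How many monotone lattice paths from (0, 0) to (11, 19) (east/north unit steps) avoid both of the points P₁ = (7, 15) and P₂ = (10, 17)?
Number of paths = 22496685

Inclusion–exclusion. Total paths: C(30, 11) = 54627300. Through P₁: C(22, 7)·C(8, 4) = 11938080. Through P₂: C(27, 10)·C(3, 1) = 25308855. Since P₁ is strictly southwest of P₂, a monotone path through both must visit P₁ then P₂; paths through both = C(22, 7)·C(5, 3)·C(3, 1) = 5116320. Avoid both = 54627300 − 11938080 − 25308855 + 5116320 = 22496685.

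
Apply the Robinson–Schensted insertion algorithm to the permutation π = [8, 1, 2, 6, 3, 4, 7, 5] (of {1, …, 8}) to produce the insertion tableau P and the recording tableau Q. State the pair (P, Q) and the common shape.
P = [1, 2, 3, 4, 5] / [6, 7] / [8];  Q = [1, 3, 4, 6, 7] / [2, 8] / [5];  common shape = (5, 2, 1)

Row-insert the values π_1, π_2, … into P one at a time, bumping the leftmost entry strictly greater than the inserted value down to the next row. The recording tableau Q records, in position (i, j), the step at which that cell was added to P.
  Insert 8 (step 1): P = [8];  Q = [1]
  Insert 1 (step 2): P = [1] / [8];  Q = [1] / [2]
  Insert 2 (step 3): P = [1, 2] / [8];  Q = [1, 3] / [2]
  Insert 6 (step 4): P = [1, 2, 6] / [8];  Q = [1, 3, 4] / [2]
  Insert 3 (step 5): P = [1, 2, 3] / [6] / [8];  Q = [1, 3, 4] / [2] / [5]
  Insert 4 (step 6): P = [1, 2, 3, 4] / [6] / [8];  Q = [1, 3, 4, 6] / [2] / [5]
  Insert 7 (step 7): P = [1, 2, 3, 4, 7] / [6] / [8];  Q = [1, 3, 4, 6, 7] / [2] / [5]
  Insert 5 (step 8): P = [1, 2, 3, 4, 5] / [6, 7] / [8];  Q = [1, 3, 4, 6, 7] / [2, 8] / [5]
Final shape: (5, 2, 1).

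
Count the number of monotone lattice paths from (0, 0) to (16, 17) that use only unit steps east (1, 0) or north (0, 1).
Number of paths = 1166803110

A monotone lattice path from (0, 0) to (16, 17) consists of 16 east steps and 17 north steps in some order, so it is determined by which 16 of the 33 steps are east. The count is C(33, 16) = 1166803110.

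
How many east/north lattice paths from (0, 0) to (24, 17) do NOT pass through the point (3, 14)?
Number of paths = 151583104130

Total paths from (0, 0) to (24, 17): C(41, 24) = 151584480450. Paths through (3, 14): (paths (0, 0) → (3, 14)) × (paths (3, 14) → (24, 17)) = C(17, 3) · C(24, 21) = 680 · 2024 = 1376320. Avoidance count = 151584480450 − 1376320 = 151583104130.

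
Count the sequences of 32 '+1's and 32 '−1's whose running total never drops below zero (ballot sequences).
C_32 = 55534064877048198

These ballot sequences are counted by the Catalan number C_n = (1/(n + 1)) · C(2n, n). For n = 32: C_32 = (1/33) · C(64, 32) = 1832624140942590534/33 = 55534064877048198.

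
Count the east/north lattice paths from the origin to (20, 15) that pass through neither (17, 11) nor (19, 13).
Number of paths = 1840761300

Inclusion–exclusion. Total paths: C(35, 20) = 3247943160. Through P₁: C(28, 17)·C(7, 3) = 751596300. Through P₂: C(32, 19)·C(3, 1) = 1042120800. Since P₁ is strictly southwest of P₂, a monotone path through both must visit P₁ then P₂; paths through both = C(28, 17)·C(4, 2)·C(3, 1) = 386535240. Avoid both = 3247943160 − 751596300 − 1042120800 + 386535240 = 1840761300.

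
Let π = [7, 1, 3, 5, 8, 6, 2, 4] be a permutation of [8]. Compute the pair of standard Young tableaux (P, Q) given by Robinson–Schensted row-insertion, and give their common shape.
P = [1, 2, 4, 6] / [3, 5] / [7, 8];  Q = [1, 3, 4, 5] / [2, 6] / [7, 8];  common shape = (4, 2, 2)

Row-insert the values π_1, π_2, … into P one at a time, bumping the leftmost entry strictly greater than the inserted value down to the next row. The recording tableau Q records, in position (i, j), the step at which that cell was added to P.
  Insert 7 (step 1): P = [7];  Q = [1]
  Insert 1 (step 2): P = [1] / [7];  Q = [1] / [2]
  Insert 3 (step 3): P = [1, 3] / [7];  Q = [1, 3] / [2]
  Insert 5 (step 4): P = [1, 3, 5] / [7];  Q = [1, 3, 4] / [2]
  Insert 8 (step 5): P = [1, 3, 5, 8] / [7];  Q = [1, 3, 4, 5] / [2]
  Insert 6 (step 6): P = [1, 3, 5, 6] / [7, 8];  Q = [1, 3, 4, 5] / [2, 6]
  Insert 2 (step 7): P = [1, 2, 5, 6] / [3, 8] / [7];  Q = [1, 3, 4, 5] / [2, 6] / [7]
  Insert 4 (step 8): P = [1, 2, 4, 6] / [3, 5] / [7, 8];  Q = [1, 3, 4, 5] / [2, 6] / [7, 8]
Final shape: (4, 2, 2).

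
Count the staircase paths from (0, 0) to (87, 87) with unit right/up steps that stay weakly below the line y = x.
C_87 = 16435314834665426797069144960762886143367590394940

These NE paths below the diagonal are counted by the Catalan number C_n = (1/(n + 1)) · C(2n, n). For n = 87: C_87 = (1/88) · C(174, 87) = 1446307705450557558142084756547133980616347954754720/88 = 16435314834665426797069144960762886143367590394940.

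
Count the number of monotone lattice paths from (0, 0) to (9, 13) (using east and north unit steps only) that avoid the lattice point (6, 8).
Number of paths = 329252

Total paths from (0, 0) to (9, 13): C(22, 9) = 497420. Paths through (6, 8): (paths (0, 0) → (6, 8)) × (paths (6, 8) → (9, 13)) = C(14, 6) · C(8, 3) = 3003 · 56 = 168168. Avoidance count = 497420 − 168168 = 329252.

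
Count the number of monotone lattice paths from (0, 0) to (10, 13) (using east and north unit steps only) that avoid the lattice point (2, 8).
Number of paths = 1086151

Total paths from (0, 0) to (10, 13): C(23, 10) = 1144066. Paths through (2, 8): (paths (0, 0) → (2, 8)) × (paths (2, 8) → (10, 13)) = C(10, 2) · C(13, 8) = 45 · 1287 = 57915. Avoidance count = 1144066 − 57915 = 1086151.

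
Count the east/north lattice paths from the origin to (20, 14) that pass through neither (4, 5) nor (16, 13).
Number of paths = 874602315

Inclusion–exclusion. Total paths: C(34, 20) = 1391975640. Through P₁: C(9, 4)·C(25, 16) = 257414850. Through P₂: C(29, 16)·C(5, 4) = 339319575. Since P₁ is strictly southwest of P₂, a monotone path through both must visit P₁ then P₂; paths through both = C(9, 4)·C(20, 12)·C(5, 4) = 79361100. Avoid both = 1391975640 − 257414850 − 339319575 + 79361100 = 874602315.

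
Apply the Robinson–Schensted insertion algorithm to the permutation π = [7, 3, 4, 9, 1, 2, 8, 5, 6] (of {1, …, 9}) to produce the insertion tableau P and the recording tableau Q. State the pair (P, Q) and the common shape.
P = [1, 2, 5, 6] / [3, 4, 8] / [7, 9];  Q = [1, 3, 4, 9] / [2, 6, 7] / [5, 8];  common shape = (4, 3, 2)

Row-insert the values π_1, π_2, … into P one at a time, bumping the leftmost entry strictly greater than the inserted value down to the next row. The recording tableau Q records, in position (i, j), the step at which that cell was added to P.
  Insert 7 (step 1): P = [7];  Q = [1]
  Insert 3 (step 2): P = [3] / [7];  Q = [1] / [2]
  Insert 4 (step 3): P = [3, 4] / [7];  Q = [1, 3] / [2]
  Insert 9 (step 4): P = [3, 4, 9] / [7];  Q = [1, 3, 4] / [2]
  Insert 1 (step 5): P = [1, 4, 9] / [3] / [7];  Q = [1, 3, 4] / [2] / [5]
  Insert 2 (step 6): P = [1, 2, 9] / [3, 4] / [7];  Q = [1, 3, 4] / [2, 6] / [5]
  Insert 8 (step 7): P = [1, 2, 8] / [3, 4, 9] / [7];  Q = [1, 3, 4] / [2, 6, 7] / [5]
  Insert 5 (step 8): P = [1, 2, 5] / [3, 4, 8] / [7, 9];  Q = [1, 3, 4] / [2, 6, 7] / [5, 8]
  Insert 6 (step 9): P = [1, 2, 5, 6] / [3, 4, 8] / [7, 9];  Q = [1, 3, 4, 9] / [2, 6, 7] / [5, 8]
Final shape: (4, 3, 2).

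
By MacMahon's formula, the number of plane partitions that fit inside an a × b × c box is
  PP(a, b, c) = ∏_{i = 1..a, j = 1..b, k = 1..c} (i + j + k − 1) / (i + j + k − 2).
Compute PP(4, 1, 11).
PP(4, 1, 11) = 1365

Evaluate the triple product over i = 1..4, j = 1..1, k = 1..11. The factors are (2/1) · (3/2) · (4/3) · (5/4) · (6/5) · (7/6) · (8/7) · (9/8) · … (44 factors total). The numerators and denominators telescope so the product is an integer; carrying out the multiplication exactly gives PP(4, 1, 11) = 1365.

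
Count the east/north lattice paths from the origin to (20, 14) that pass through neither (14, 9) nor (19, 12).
Number of paths = 728360205

Inclusion–exclusion. Total paths: C(34, 20) = 1391975640. Through P₁: C(23, 14)·C(11, 6) = 377541780. Through P₂: C(31, 19)·C(3, 1) = 423361575. Since P₁ is strictly southwest of P₂, a monotone path through both must visit P₁ then P₂; paths through both = C(23, 14)·C(8, 5)·C(3, 1) = 137287920. Avoid both = 1391975640 − 377541780 − 423361575 + 137287920 = 728360205.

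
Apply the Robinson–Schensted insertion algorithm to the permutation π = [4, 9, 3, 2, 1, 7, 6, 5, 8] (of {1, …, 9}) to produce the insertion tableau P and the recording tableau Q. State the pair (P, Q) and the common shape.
P = [1, 5, 8] / [2, 6] / [3, 7] / [4, 9];  Q = [1, 2, 9] / [3, 6] / [4, 7] / [5, 8];  common shape = (3, 2, 2, 2)

Row-insert the values π_1, π_2, … into P one at a time, bumping the leftmost entry strictly greater than the inserted value down to the next row. The recording tableau Q records, in position (i, j), the step at which that cell was added to P.
  Insert 4 (step 1): P = [4];  Q = [1]
  Insert 9 (step 2): P = [4, 9];  Q = [1, 2]
  Insert 3 (step 3): P = [3, 9] / [4];  Q = [1, 2] / [3]
  Insert 2 (step 4): P = [2, 9] / [3] / [4];  Q = [1, 2] / [3] / [4]
  Insert 1 (step 5): P = [1, 9] / [2] / [3] / [4];  Q = [1, 2] / [3] / [4] / [5]
  Insert 7 (step 6): P = [1, 7] / [2, 9] / [3] / [4];  Q = [1, 2] / [3, 6] / [4] / [5]
  Insert 6 (step 7): P = [1, 6] / [2, 7] / [3, 9] / [4];  Q = [1, 2] / [3, 6] / [4, 7] / [5]
  Insert 5 (step 8): P = [1, 5] / [2, 6] / [3, 7] / [4, 9];  Q = [1, 2] / [3, 6] / [4, 7] / [5, 8]
  Insert 8 (step 9): P = [1, 5, 8] / [2, 6] / [3, 7] / [4, 9];  Q = [1, 2, 9] / [3, 6] / [4, 7] / [5, 8]
Final shape: (3, 2, 2, 2).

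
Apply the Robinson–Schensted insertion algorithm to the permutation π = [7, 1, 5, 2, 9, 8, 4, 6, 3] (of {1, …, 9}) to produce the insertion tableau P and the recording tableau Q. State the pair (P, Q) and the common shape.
P = [1, 2, 3, 6] / [4, 8] / [5, 9] / [7];  Q = [1, 3, 5, 8] / [2, 6] / [4, 7] / [9];  common shape = (4, 2, 2, 1)

Row-insert the values π_1, π_2, … into P one at a time, bumping the leftmost entry strictly greater than the inserted value down to the next row. The recording tableau Q records, in position (i, j), the step at which that cell was added to P.
  Insert 7 (step 1): P = [7];  Q = [1]
  Insert 1 (step 2): P = [1] / [7];  Q = [1] / [2]
  Insert 5 (step 3): P = [1, 5] / [7];  Q = [1, 3] / [2]
  Insert 2 (step 4): P = [1, 2] / [5] / [7];  Q = [1, 3] / [2] / [4]
  Insert 9 (step 5): P = [1, 2, 9] / [5] / [7];  Q = [1, 3, 5] / [2] / [4]
  Insert 8 (step 6): P = [1, 2, 8] / [5, 9] / [7];  Q = [1, 3, 5] / [2, 6] / [4]
  Insert 4 (step 7): P = [1, 2, 4] / [5, 8] / [7, 9];  Q = [1, 3, 5] / [2, 6] / [4, 7]
  Insert 6 (step 8): P = [1, 2, 4, 6] / [5, 8] / [7, 9];  Q = [1, 3, 5, 8] / [2, 6] / [4, 7]
  Insert 3 (step 9): P = [1, 2, 3, 6] / [4, 8] / [5, 9] / [7];  Q = [1, 3, 5, 8] / [2, 6] / [4, 7] / [9]
Final shape: (4, 2, 2, 1).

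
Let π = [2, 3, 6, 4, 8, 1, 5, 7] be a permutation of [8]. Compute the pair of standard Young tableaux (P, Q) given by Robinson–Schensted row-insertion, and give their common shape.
P = [1, 3, 4, 5, 7] / [2, 8] / [6];  Q = [1, 2, 3, 5, 8] / [4, 7] / [6];  common shape = (5, 2, 1)

Row-insert the values π_1, π_2, … into P one at a time, bumping the leftmost entry strictly greater than the inserted value down to the next row. The recording tableau Q records, in position (i, j), the step at which that cell was added to P.
  Insert 2 (step 1): P = [2];  Q = [1]
  Insert 3 (step 2): P = [2, 3];  Q = [1, 2]
  Insert 6 (step 3): P = [2, 3, 6];  Q = [1, 2, 3]
  Insert 4 (step 4): P = [2, 3, 4] / [6];  Q = [1, 2, 3] / [4]
  Insert 8 (step 5): P = [2, 3, 4, 8] / [6];  Q = [1, 2, 3, 5] / [4]
  Insert 1 (step 6): P = [1, 3, 4, 8] / [2] / [6];  Q = [1, 2, 3, 5] / [4] / [6]
  Insert 5 (step 7): P = [1, 3, 4, 5] / [2, 8] / [6];  Q = [1, 2, 3, 5] / [4, 7] / [6]
  Insert 7 (step 8): P = [1, 3, 4, 5, 7] / [2, 8] / [6];  Q = [1, 2, 3, 5, 8] / [4, 7] / [6]
Final shape: (5, 2, 1).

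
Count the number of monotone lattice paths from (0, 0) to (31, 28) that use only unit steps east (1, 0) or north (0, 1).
Number of paths = 55317304280338408

A monotone lattice path from (0, 0) to (31, 28) consists of 31 east steps and 28 north steps in some order, so it is determined by which 31 of the 59 steps are east. The count is C(59, 31) = 55317304280338408.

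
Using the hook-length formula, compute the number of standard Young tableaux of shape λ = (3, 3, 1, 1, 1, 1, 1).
# SYT of shape (3, 3, 1, 1, 1, 1, 1) = 385

Hook-length formula: f^λ = n! / Π hook(c), product over all cells c of the Young diagram. For λ = (3, 3, 1, 1, 1, 1, 1), n = 11 boxes. Hook lengths by row (left-to-right, top-to-bottom): [9, 3, 2]; [8, 2, 1]; [5]; [4]; [3]; [2]; [1]. Product of hooks = 103680. So f^λ = 11! / 103680 = 39916800 / 103680 = 385.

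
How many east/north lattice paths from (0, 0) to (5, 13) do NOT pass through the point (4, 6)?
Number of paths = 6888

Total paths from (0, 0) to (5, 13): C(18, 5) = 8568. Paths through (4, 6): (paths (0, 0) → (4, 6)) × (paths (4, 6) → (5, 13)) = C(10, 4) · C(8, 1) = 210 · 8 = 1680. Avoidance count = 8568 − 1680 = 6888.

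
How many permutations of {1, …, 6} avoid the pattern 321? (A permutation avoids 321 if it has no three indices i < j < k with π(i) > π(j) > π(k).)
C_6 = 132

These 321-avoiding permutations are counted by the Catalan number C_n = (1/(n + 1)) · C(2n, n). For n = 6: C_6 = (1/7) · C(12, 6) = 924/7 = 132.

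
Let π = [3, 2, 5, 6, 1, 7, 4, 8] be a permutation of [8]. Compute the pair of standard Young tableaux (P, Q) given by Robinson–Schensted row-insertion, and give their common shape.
P = [1, 4, 6, 7, 8] / [2, 5] / [3];  Q = [1, 3, 4, 6, 8] / [2, 7] / [5];  common shape = (5, 2, 1)

Row-insert the values π_1, π_2, … into P one at a time, bumping the leftmost entry strictly greater than the inserted value down to the next row. The recording tableau Q records, in position (i, j), the step at which that cell was added to P.
  Insert 3 (step 1): P = [3];  Q = [1]
  Insert 2 (step 2): P = [2] / [3];  Q = [1] / [2]
  Insert 5 (step 3): P = [2, 5] / [3];  Q = [1, 3] / [2]
  Insert 6 (step 4): P = [2, 5, 6] / [3];  Q = [1, 3, 4] / [2]
  Insert 1 (step 5): P = [1, 5, 6] / [2] / [3];  Q = [1, 3, 4] / [2] / [5]
  Insert 7 (step 6): P = [1, 5, 6, 7] / [2] / [3];  Q = [1, 3, 4, 6] / [2] / [5]
  Insert 4 (step 7): P = [1, 4, 6, 7] / [2, 5] / [3];  Q = [1, 3, 4, 6] / [2, 7] / [5]
  Insert 8 (step 8): P = [1, 4, 6, 7, 8] / [2, 5] / [3];  Q = [1, 3, 4, 6, 8] / [2, 7] / [5]
Final shape: (5, 2, 1).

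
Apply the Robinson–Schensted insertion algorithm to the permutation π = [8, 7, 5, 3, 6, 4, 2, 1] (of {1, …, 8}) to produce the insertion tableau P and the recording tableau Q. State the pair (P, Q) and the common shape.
P = [1, 4] / [2, 6] / [3] / [5] / [7] / [8];  Q = [1, 5] / [2, 6] / [3] / [4] / [7] / [8];  common shape = (2, 2, 1, 1, 1, 1)

Row-insert the values π_1, π_2, … into P one at a time, bumping the leftmost entry strictly greater than the inserted value down to the next row. The recording tableau Q records, in position (i, j), the step at which that cell was added to P.
  Insert 8 (step 1): P = [8];  Q = [1]
  Insert 7 (step 2): P = [7] / [8];  Q = [1] / [2]
  Insert 5 (step 3): P = [5] / [7] / [8];  Q = [1] / [2] / [3]
  Insert 3 (step 4): P = [3] / [5] / [7] / [8];  Q = [1] / [2] / [3] / [4]
  Insert 6 (step 5): P = [3, 6] / [5] / [7] / [8];  Q = [1, 5] / [2] / [3] / [4]
  Insert 4 (step 6): P = [3, 4] / [5, 6] / [7] / [8];  Q = [1, 5] / [2, 6] / [3] / [4]
  Insert 2 (step 7): P = [2, 4] / [3, 6] / [5] / [7] / [8];  Q = [1, 5] / [2, 6] / [3] / [4] / [7]
  Insert 1 (step 8): P = [1, 4] / [2, 6] / [3] / [5] / [7] / [8];  Q = [1, 5] / [2, 6] / [3] / [4] / [7] / [8]
Final shape: (2, 2, 1, 1, 1, 1).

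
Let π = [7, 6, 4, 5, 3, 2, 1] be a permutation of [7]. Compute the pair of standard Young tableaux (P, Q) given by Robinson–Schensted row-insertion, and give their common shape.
P = [1, 5] / [2] / [3] / [4] / [6] / [7];  Q = [1, 4] / [2] / [3] / [5] / [6] / [7];  common shape = (2, 1, 1, 1, 1, 1)

Row-insert the values π_1, π_2, … into P one at a time, bumping the leftmost entry strictly greater than the inserted value down to the next row. The recording tableau Q records, in position (i, j), the step at which that cell was added to P.
  Insert 7 (step 1): P = [7];  Q = [1]
  Insert 6 (step 2): P = [6] / [7];  Q = [1] / [2]
  Insert 4 (step 3): P = [4] / [6] / [7];  Q = [1] / [2] / [3]
  Insert 5 (step 4): P = [4, 5] / [6] / [7];  Q = [1, 4] / [2] / [3]
  Insert 3 (step 5): P = [3, 5] / [4] / [6] / [7];  Q = [1, 4] / [2] / [3] / [5]
  Insert 2 (step 6): P = [2, 5] / [3] / [4] / [6] / [7];  Q = [1, 4] / [2] / [3] / [5] / [6]
  Insert 1 (step 7): P = [1, 5] / [2] / [3] / [4] / [6] / [7];  Q = [1, 4] / [2] / [3] / [5] / [6] / [7]
Final shape: (2, 1, 1, 1, 1, 1).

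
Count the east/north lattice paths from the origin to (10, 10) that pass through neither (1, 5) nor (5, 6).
Number of paths = 118312

Inclusion–exclusion. Total paths: C(20, 10) = 184756. Through P₁: C(6, 1)·C(14, 9) = 12012. Through P₂: C(11, 5)·C(9, 5) = 58212. Since P₁ is strictly southwest of P₂, a monotone path through both must visit P₁ then P₂; paths through both = C(6, 1)·C(5, 4)·C(9, 5) = 3780. Avoid both = 184756 − 12012 − 58212 + 3780 = 118312.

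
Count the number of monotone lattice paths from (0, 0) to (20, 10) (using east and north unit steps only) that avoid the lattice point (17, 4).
Number of paths = 29542275

Total paths from (0, 0) to (20, 10): C(30, 20) = 30045015. Paths through (17, 4): (paths (0, 0) → (17, 4)) × (paths (17, 4) → (20, 10)) = C(21, 17) · C(9, 3) = 5985 · 84 = 502740. Avoidance count = 30045015 − 502740 = 29542275.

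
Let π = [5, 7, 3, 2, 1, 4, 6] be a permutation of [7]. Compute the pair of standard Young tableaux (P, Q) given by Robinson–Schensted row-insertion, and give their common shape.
P = [1, 4, 6] / [2, 7] / [3] / [5];  Q = [1, 2, 7] / [3, 6] / [4] / [5];  common shape = (3, 2, 1, 1)

Row-insert the values π_1, π_2, … into P one at a time, bumping the leftmost entry strictly greater than the inserted value down to the next row. The recording tableau Q records, in position (i, j), the step at which that cell was added to P.
  Insert 5 (step 1): P = [5];  Q = [1]
  Insert 7 (step 2): P = [5, 7];  Q = [1, 2]
  Insert 3 (step 3): P = [3, 7] / [5];  Q = [1, 2] / [3]
  Insert 2 (step 4): P = [2, 7] / [3] / [5];  Q = [1, 2] / [3] / [4]
  Insert 1 (step 5): P = [1, 7] / [2] / [3] / [5];  Q = [1, 2] / [3] / [4] / [5]
  Insert 4 (step 6): P = [1, 4] / [2, 7] / [3] / [5];  Q = [1, 2] / [3, 6] / [4] / [5]
  Insert 6 (step 7): P = [1, 4, 6] / [2, 7] / [3] / [5];  Q = [1, 2, 7] / [3, 6] / [4] / [5]
Final shape: (3, 2, 1, 1).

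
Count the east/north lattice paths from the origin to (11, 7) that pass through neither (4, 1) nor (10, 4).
Number of paths = 20920

Inclusion–exclusion. Total paths: C(18, 11) = 31824. Through P₁: C(5, 4)·C(13, 7) = 8580. Through P₂: C(14, 10)·C(4, 1) = 4004. Since P₁ is strictly southwest of P₂, a monotone path through both must visit P₁ then P₂; paths through both = C(5, 4)·C(9, 6)·C(4, 1) = 1680. Avoid both = 31824 − 8580 − 4004 + 1680 = 20920.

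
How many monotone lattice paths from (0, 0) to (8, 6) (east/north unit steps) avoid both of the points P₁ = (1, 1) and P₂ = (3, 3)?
Number of paths = 971

Inclusion–exclusion. Total paths: C(14, 8) = 3003. Through P₁: C(2, 1)·C(12, 7) = 1584. Through P₂: C(6, 3)·C(8, 5) = 1120. Since P₁ is strictly southwest of P₂, a monotone path through both must visit P₁ then P₂; paths through both = C(2, 1)·C(4, 2)·C(8, 5) = 672. Avoid both = 3003 − 1584 − 1120 + 672 = 971.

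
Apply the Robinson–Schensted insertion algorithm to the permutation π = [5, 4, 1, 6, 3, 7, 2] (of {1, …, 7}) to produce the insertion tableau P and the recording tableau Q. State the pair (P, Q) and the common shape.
P = [1, 2, 7] / [3, 6] / [4] / [5];  Q = [1, 4, 6] / [2, 5] / [3] / [7];  common shape = (3, 2, 1, 1)

Row-insert the values π_1, π_2, … into P one at a time, bumping the leftmost entry strictly greater than the inserted value down to the next row. The recording tableau Q records, in position (i, j), the step at which that cell was added to P.
  Insert 5 (step 1): P = [5];  Q = [1]
  Insert 4 (step 2): P = [4] / [5];  Q = [1] / [2]
  Insert 1 (step 3): P = [1] / [4] / [5];  Q = [1] / [2] / [3]
  Insert 6 (step 4): P = [1, 6] / [4] / [5];  Q = [1, 4] / [2] / [3]
  Insert 3 (step 5): P = [1, 3] / [4, 6] / [5];  Q = [1, 4] / [2, 5] / [3]
  Insert 7 (step 6): P = [1, 3, 7] / [4, 6] / [5];  Q = [1, 4, 6] / [2, 5] / [3]
  Insert 2 (step 7): P = [1, 2, 7] / [3, 6] / [4] / [5];  Q = [1, 4, 6] / [2, 5] / [3] / [7]
Final shape: (3, 2, 1, 1).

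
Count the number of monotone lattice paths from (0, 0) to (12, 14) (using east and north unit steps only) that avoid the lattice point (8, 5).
Number of paths = 8737495

Total paths from (0, 0) to (12, 14): C(26, 12) = 9657700. Paths through (8, 5): (paths (0, 0) → (8, 5)) × (paths (8, 5) → (12, 14)) = C(13, 8) · C(13, 4) = 1287 · 715 = 920205. Avoidance count = 9657700 − 920205 = 8737495.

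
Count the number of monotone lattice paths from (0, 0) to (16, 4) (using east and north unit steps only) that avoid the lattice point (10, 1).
Number of paths = 3921

Total paths from (0, 0) to (16, 4): C(20, 16) = 4845. Paths through (10, 1): (paths (0, 0) → (10, 1)) × (paths (10, 1) → (16, 4)) = C(11, 10) · C(9, 6) = 11 · 84 = 924. Avoidance count = 4845 − 924 = 3921.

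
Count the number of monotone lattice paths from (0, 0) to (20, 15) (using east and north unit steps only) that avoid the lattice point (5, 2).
Number of paths = 2461657800

Total paths from (0, 0) to (20, 15): C(35, 20) = 3247943160. Paths through (5, 2): (paths (0, 0) → (5, 2)) × (paths (5, 2) → (20, 15)) = C(7, 5) · C(28, 15) = 21 · 37442160 = 786285360. Avoidance count = 3247943160 − 786285360 = 2461657800.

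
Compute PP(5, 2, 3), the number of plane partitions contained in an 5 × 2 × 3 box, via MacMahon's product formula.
PP(5, 2, 3) = 1176

Evaluate the triple product over i = 1..5, j = 1..2, k = 1..3. The factors are (2/1) · (3/2) · (4/3) · (3/2) · (4/3) · (5/4) · (3/2) · (4/3) · … (30 factors total). The numerators and denominators telescope so the product is an integer; carrying out the multiplication exactly gives PP(5, 2, 3) = 1176.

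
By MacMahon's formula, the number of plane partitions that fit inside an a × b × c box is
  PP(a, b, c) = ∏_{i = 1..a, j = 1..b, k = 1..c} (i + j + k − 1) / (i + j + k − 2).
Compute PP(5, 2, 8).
PP(5, 2, 8) = 429429

Evaluate the triple product over i = 1..5, j = 1..2, k = 1..8. The factors are (2/1) · (3/2) · (4/3) · (5/4) · (6/5) · (7/6) · (8/7) · (9/8) · … (80 factors total). The numerators and denominators telescope so the product is an integer; carrying out the multiplication exactly gives PP(5, 2, 8) = 429429.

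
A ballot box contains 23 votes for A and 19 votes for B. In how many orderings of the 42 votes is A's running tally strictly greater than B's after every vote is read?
Strict-lead orderings = 42550029600

Total orderings of the 42 votes with 23 for A: C(42, 23) = 446775310800. By the Bertrand ballot formula (Cycle Lemma / reflection principle), the number of orderings in which A is strictly ahead of B throughout is (p − q)/(p + q) · C(p + q, p) = (23 − 19)/(23 + 19) · 446775310800 = 42550029600.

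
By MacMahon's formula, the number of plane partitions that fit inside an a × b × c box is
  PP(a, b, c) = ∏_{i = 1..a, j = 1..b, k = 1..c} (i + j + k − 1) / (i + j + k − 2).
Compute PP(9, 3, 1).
PP(9, 3, 1) = 220

Evaluate the triple product over i = 1..9, j = 1..3, k = 1..1. The factors are (2/1) · (3/2) · (4/3) · (3/2) · (4/3) · (5/4) · (4/3) · (5/4) · … (27 factors total). The numerators and denominators telescope so the product is an integer; carrying out the multiplication exactly gives PP(9, 3, 1) = 220.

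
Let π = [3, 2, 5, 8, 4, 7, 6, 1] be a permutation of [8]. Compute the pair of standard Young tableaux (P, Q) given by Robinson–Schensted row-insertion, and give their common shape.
P = [1, 4, 6] / [2, 5, 7] / [3] / [8];  Q = [1, 3, 4] / [2, 5, 6] / [7] / [8];  common shape = (3, 3, 1, 1)

Row-insert the values π_1, π_2, … into P one at a time, bumping the leftmost entry strictly greater than the inserted value down to the next row. The recording tableau Q records, in position (i, j), the step at which that cell was added to P.
  Insert 3 (step 1): P = [3];  Q = [1]
  Insert 2 (step 2): P = [2] / [3];  Q = [1] / [2]
  Insert 5 (step 3): P = [2, 5] / [3];  Q = [1, 3] / [2]
  Insert 8 (step 4): P = [2, 5, 8] / [3];  Q = [1, 3, 4] / [2]
  Insert 4 (step 5): P = [2, 4, 8] / [3, 5];  Q = [1, 3, 4] / [2, 5]
  Insert 7 (step 6): P = [2, 4, 7] / [3, 5, 8];  Q = [1, 3, 4] / [2, 5, 6]
  Insert 6 (step 7): P = [2, 4, 6] / [3, 5, 7] / [8];  Q = [1, 3, 4] / [2, 5, 6] / [7]
  Insert 1 (step 8): P = [1, 4, 6] / [2, 5, 7] / [3] / [8];  Q = [1, 3, 4] / [2, 5, 6] / [7] / [8]
Final shape: (3, 3, 1, 1).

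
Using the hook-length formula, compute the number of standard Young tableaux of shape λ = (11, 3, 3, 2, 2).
# SYT of shape (11, 3, 3, 2, 2) = 38093328

Hook-length formula: f^λ = n! / Π hook(c), product over all cells c of the Young diagram. For λ = (11, 3, 3, 2, 2), n = 21 boxes. Hook lengths by row (left-to-right, top-to-bottom): [15, 14, 11, 8, 7, 6, 5, 4, 3, 2, 1]; [6, 5, 2]; [5, 4, 1]; [3, 2]; [2, 1]. Product of hooks = 1341204480000. So f^λ = 21! / 1341204480000 = 51090942171709440000 / 1341204480000 = 38093328.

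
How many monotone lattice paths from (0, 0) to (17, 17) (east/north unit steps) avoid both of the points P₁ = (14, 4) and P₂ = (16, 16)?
Number of paths = 1130288760

Inclusion–exclusion. Total paths: C(34, 17) = 2333606220. Through P₁: C(18, 14)·C(16, 3) = 1713600. Through P₂: C(32, 16)·C(2, 1) = 1202160780. Since P₁ is strictly southwest of P₂, a monotone path through both must visit P₁ then P₂; paths through both = C(18, 14)·C(14, 2)·C(2, 1) = 556920. Avoid both = 2333606220 − 1713600 − 1202160780 + 556920 = 1130288760.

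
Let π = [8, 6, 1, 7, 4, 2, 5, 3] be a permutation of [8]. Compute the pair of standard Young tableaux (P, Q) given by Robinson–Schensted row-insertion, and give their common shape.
P = [1, 2, 3] / [4, 5] / [6, 7] / [8];  Q = [1, 4, 7] / [2, 5] / [3, 8] / [6];  common shape = (3, 2, 2, 1)

Row-insert the values π_1, π_2, … into P one at a time, bumping the leftmost entry strictly greater than the inserted value down to the next row. The recording tableau Q records, in position (i, j), the step at which that cell was added to P.
  Insert 8 (step 1): P = [8];  Q = [1]
  Insert 6 (step 2): P = [6] / [8];  Q = [1] / [2]
  Insert 1 (step 3): P = [1] / [6] / [8];  Q = [1] / [2] / [3]
  Insert 7 (step 4): P = [1, 7] / [6] / [8];  Q = [1, 4] / [2] / [3]
  Insert 4 (step 5): P = [1, 4] / [6, 7] / [8];  Q = [1, 4] / [2, 5] / [3]
  Insert 2 (step 6): P = [1, 2] / [4, 7] / [6] / [8];  Q = [1, 4] / [2, 5] / [3] / [6]
  Insert 5 (step 7): P = [1, 2, 5] / [4, 7] / [6] / [8];  Q = [1, 4, 7] / [2, 5] / [3] / [6]
  Insert 3 (step 8): P = [1, 2, 3] / [4, 5] / [6, 7] / [8];  Q = [1, 4, 7] / [2, 5] / [3, 8] / [6]
Final shape: (3, 2, 2, 1).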